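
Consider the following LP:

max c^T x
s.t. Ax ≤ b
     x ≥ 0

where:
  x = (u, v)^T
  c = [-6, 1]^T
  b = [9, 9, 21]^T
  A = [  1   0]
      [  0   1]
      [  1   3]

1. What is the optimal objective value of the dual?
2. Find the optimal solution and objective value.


1. 7
2. u = 0, v = 7, z = 7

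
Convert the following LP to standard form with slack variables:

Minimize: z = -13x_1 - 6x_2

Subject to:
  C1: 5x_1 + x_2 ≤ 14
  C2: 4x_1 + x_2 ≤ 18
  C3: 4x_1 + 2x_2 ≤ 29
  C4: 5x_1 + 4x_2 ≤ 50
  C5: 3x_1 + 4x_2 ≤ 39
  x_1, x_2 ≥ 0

min z = -13x_1 - 6x_2

s.t.
  5x_1 + x_2 + s1 = 14
  4x_1 + x_2 + s2 = 18
  4x_1 + 2x_2 + s3 = 29
  5x_1 + 4x_2 + s4 = 50
  3x_1 + 4x_2 + s5 = 39
  x_1, x_2, s1, s2, s3, s4, s5 ≥ 0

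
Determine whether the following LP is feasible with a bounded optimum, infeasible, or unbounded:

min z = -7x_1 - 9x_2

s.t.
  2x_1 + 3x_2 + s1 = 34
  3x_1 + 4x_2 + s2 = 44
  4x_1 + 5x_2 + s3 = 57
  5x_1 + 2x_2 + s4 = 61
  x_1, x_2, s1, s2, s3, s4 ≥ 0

Feasible with a bounded optimal solution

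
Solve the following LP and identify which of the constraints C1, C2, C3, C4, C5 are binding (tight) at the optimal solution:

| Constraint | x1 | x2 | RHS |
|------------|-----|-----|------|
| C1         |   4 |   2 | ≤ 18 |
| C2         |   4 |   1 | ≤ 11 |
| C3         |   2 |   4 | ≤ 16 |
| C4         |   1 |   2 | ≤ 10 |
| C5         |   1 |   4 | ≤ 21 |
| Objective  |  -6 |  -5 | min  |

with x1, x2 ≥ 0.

At x1 = 2, x2 = 3, compute slack b - a·x for each constraint:
  C1: 18 − 14 = 4  (slack)
  C2: 11 − 11 = 0  (binding)
  C3: 16 − 16 = 0  (binding)
  C4: 10 − 8 = 2  (slack)
  C5: 21 − 14 = 7  (slack)

Optimal: x1 = 2, x2 = 3
Binding: C2, C3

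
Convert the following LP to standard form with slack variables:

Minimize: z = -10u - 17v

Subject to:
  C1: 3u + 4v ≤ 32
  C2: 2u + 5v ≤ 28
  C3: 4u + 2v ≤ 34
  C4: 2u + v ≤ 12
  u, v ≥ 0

min z = -10u - 17v

s.t.
  3u + 4v + s1 = 32
  2u + 5v + s2 = 28
  4u + 2v + s3 = 34
  2u + v + s4 = 12
  u, v, s1, s2, s3, s4 ≥ 0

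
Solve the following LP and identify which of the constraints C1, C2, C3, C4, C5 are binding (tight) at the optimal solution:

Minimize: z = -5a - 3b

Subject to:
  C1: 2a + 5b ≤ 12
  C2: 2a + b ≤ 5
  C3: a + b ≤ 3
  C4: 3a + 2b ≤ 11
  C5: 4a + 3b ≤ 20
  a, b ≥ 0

At a = 2, b = 1, compute slack b - a·x for each constraint:
  C1: 12 − 9 = 3  (slack)
  C2: 5 − 5 = 0  (binding)
  C3: 3 − 3 = 0  (binding)
  C4: 11 − 8 = 3  (slack)
  C5: 20 − 11 = 9  (slack)

Optimal: a = 2, b = 1
Binding: C2, C3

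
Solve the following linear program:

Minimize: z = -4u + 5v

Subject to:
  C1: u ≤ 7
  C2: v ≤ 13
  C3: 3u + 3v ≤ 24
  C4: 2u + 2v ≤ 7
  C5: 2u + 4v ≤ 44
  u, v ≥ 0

Evaluate the objective at each vertex of the feasible region:
  z(0, 0) = 0
  z(3.5, 0) = -14  ←
  z(0, 3.5) = 17.5
The minimum is at u = 3.5, v = 0.

u = 3.5, v = 0, z = -14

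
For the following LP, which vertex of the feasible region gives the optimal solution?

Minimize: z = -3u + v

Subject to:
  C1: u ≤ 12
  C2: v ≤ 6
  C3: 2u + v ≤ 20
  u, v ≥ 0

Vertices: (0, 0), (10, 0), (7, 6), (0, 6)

Evaluate the objective at each vertex of the feasible region:
  z(0, 0) = 0
  z(10, 0) = -30  ←
  z(7, 6) = -15
  z(0, 6) = 6
The minimum is at u = 10, v = 0.

(10, 0)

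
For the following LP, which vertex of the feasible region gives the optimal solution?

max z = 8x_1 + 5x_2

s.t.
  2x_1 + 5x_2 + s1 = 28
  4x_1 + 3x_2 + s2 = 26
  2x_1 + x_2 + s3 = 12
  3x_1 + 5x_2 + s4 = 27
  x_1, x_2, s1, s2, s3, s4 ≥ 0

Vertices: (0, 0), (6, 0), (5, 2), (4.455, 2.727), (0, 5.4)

Evaluate the objective at each vertex of the feasible region:
  z(0, 0) = 0
  z(6, 0) = 48
  z(5, 2) = 50  ←
  z(4.455, 2.727) = 49.27
  z(0, 5.4) = 27
The maximum is at x_1 = 5, x_2 = 2.

(5, 2)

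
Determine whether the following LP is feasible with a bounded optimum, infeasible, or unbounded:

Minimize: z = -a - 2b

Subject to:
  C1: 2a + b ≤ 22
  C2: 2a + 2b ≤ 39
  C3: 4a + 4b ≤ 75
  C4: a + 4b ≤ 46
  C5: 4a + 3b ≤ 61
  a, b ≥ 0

Feasible with a bounded optimal solution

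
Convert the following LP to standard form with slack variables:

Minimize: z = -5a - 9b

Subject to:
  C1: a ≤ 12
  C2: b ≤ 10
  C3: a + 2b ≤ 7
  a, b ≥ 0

min z = -5a - 9b

s.t.
  a + s1 = 12
  b + s2 = 10
  a + 2b + s3 = 7
  a, b, s1, s2, s3 ≥ 0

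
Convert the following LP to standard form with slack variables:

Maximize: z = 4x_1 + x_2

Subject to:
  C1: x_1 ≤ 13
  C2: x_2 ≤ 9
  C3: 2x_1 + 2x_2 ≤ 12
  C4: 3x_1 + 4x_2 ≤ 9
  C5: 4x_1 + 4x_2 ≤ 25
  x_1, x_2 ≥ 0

max z = 4x_1 + x_2

s.t.
  x_1 + s1 = 13
  x_2 + s2 = 9
  2x_1 + 2x_2 + s3 = 12
  3x_1 + 4x_2 + s4 = 9
  4x_1 + 4x_2 + s5 = 25
  x_1, x_2, s1, s2, s3, s4, s5 ≥ 0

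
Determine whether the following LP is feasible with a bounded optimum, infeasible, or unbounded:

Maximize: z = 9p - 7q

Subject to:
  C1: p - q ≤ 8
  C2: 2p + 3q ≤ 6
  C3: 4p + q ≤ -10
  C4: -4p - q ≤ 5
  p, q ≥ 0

Infeasible (no feasible solution exists)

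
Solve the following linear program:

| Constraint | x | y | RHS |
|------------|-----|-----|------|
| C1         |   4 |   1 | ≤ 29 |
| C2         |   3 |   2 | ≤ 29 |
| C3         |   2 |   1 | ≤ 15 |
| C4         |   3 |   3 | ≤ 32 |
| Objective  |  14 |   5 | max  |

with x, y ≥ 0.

Evaluate the objective at each vertex of the feasible region:
  z(0, 0) = 0
  z(7.25, 0) = 101.5
  z(7, 1) = 103  ←
  z(4.333, 6.333) = 92.33
  z(0, 10.67) = 53.33
The maximum is at x = 7, y = 1.

x = 7, y = 1, z = 103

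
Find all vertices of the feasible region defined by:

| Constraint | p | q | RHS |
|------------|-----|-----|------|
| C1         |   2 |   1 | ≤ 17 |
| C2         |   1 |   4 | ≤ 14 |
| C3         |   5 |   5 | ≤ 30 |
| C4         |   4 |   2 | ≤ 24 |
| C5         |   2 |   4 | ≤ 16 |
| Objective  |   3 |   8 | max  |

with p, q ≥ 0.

(0, 0), (6, 0), (4, 2), (2, 3), (0, 3.5)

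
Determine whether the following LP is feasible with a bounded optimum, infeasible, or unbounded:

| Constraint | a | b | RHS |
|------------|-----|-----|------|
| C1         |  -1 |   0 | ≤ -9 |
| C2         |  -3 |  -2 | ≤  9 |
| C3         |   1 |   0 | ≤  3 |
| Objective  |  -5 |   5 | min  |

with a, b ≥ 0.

Infeasible (no feasible solution exists)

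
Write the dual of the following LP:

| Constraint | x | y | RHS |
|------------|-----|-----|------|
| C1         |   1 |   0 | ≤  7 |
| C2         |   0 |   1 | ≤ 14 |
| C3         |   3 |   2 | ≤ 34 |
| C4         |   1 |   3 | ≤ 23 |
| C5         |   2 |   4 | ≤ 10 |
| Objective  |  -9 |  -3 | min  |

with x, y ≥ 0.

Primal min cᵀx s.t. Ax ≤ b, x ≥ 0  →  Dual max −bᵀy s.t. Aᵀy ≥ −c, y ≥ 0.

Maximize: z = -7y1 - 14y2 - 34y3 - 23y4 - 10y5

Subject to:
  y1 + 3y3 + y4 + 2y5 ≥ 9
  y2 + 2y3 + 3y4 + 4y5 ≥ 3
  y1, y2, y3, y4, y5 ≥ 0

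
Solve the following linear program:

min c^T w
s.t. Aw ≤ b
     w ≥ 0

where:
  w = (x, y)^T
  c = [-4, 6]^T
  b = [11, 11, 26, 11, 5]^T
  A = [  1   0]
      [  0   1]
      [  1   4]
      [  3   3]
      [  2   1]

Evaluate the objective at each vertex of the feasible region:
  z(0, 0) = 0
  z(2.5, 0) = -10  ←
  z(1.333, 2.333) = 8.667
  z(0, 3.667) = 22
The minimum is at x = 2.5, y = 0.

x = 2.5, y = 0, z = -10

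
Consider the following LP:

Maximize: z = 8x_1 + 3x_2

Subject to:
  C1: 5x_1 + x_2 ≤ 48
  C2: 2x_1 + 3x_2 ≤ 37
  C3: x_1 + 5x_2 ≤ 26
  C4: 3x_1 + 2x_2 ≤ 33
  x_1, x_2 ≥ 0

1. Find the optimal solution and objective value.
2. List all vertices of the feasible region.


1. x_1 = 9, x_2 = 3, z = 81
2. (0, 0), (9.6, 0), (9, 3), (8.692, 3.462), (0, 5.2)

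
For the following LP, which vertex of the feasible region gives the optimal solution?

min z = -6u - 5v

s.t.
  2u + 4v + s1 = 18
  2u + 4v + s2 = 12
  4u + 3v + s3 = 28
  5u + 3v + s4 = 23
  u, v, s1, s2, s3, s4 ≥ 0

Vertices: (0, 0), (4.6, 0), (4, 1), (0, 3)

Evaluate the objective at each vertex of the feasible region:
  z(0, 0) = 0
  z(4.6, 0) = -27.6
  z(4, 1) = -29  ←
  z(0, 3) = -15
The minimum is at u = 4, v = 1.

(4, 1)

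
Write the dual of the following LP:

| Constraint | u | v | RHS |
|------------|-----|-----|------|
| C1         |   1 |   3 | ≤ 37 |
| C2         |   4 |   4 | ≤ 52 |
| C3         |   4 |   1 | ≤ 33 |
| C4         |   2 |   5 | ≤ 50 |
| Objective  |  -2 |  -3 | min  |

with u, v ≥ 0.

Primal min cᵀx s.t. Ax ≤ b, x ≥ 0  →  Dual max −bᵀy s.t. Aᵀy ≥ −c, y ≥ 0.

Maximize: z = -37y1 - 52y2 - 33y3 - 50y4

Subject to:
  y1 + 4y2 + 4y3 + 2y4 ≥ 2
  3y1 + 4y2 + y3 + 5y4 ≥ 3
  y1, y2, y3, y4 ≥ 0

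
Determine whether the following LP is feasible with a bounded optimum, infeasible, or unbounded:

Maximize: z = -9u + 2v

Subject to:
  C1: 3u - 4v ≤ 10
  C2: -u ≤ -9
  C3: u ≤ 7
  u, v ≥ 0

Infeasible (no feasible solution exists)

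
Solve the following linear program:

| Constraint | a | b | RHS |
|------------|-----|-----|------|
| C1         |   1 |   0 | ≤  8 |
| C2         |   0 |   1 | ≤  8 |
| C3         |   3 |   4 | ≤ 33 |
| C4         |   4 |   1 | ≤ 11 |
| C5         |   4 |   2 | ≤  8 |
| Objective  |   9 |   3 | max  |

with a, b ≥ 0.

Evaluate the objective at each vertex of the feasible region:
  z(0, 0) = 0
  z(2, 0) = 18  ←
  z(0, 4) = 12
The maximum is at a = 2, b = 0.

a = 2, b = 0, z = 18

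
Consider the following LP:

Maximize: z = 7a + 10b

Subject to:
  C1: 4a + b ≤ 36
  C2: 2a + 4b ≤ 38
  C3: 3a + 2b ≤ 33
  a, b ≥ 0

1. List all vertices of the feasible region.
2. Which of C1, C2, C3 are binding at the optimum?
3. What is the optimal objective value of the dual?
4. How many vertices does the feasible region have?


1. (0, 0), (9, 0), (7.8, 4.8), (7, 6), (0, 9.5)
2. C2, C3
3. 109
4. 5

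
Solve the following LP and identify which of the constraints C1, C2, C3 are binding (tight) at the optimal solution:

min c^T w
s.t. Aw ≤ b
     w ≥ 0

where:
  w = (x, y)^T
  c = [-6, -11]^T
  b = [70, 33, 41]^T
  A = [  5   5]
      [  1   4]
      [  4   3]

At x = 5, y = 7, compute slack b - a·x for each constraint:
  C1: 70 − 60 = 10  (slack)
  C2: 33 − 33 = 0  (binding)
  C3: 41 − 41 = 0  (binding)

Optimal: x = 5, y = 7
Binding: C2, C3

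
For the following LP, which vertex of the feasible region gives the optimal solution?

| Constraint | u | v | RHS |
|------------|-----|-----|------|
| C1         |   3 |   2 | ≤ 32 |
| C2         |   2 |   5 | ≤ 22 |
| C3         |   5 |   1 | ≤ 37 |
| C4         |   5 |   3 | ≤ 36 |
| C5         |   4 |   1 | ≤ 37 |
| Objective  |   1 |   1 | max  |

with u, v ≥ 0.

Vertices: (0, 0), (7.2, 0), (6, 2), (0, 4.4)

Evaluate the objective at each vertex of the feasible region:
  z(0, 0) = 0
  z(7.2, 0) = 7.2
  z(6, 2) = 8  ←
  z(0, 4.4) = 4.4
The maximum is at u = 6, v = 2.

(6, 2)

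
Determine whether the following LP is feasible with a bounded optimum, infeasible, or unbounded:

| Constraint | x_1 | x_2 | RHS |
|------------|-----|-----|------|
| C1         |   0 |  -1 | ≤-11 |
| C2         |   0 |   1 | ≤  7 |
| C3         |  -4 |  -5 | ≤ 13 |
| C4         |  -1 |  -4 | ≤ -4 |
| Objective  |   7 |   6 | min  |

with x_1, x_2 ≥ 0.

Infeasible (no feasible solution exists)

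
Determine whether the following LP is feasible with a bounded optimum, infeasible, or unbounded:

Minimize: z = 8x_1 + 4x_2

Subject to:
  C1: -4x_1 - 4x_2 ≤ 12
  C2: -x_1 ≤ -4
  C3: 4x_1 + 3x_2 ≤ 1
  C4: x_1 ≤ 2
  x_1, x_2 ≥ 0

Infeasible (no feasible solution exists)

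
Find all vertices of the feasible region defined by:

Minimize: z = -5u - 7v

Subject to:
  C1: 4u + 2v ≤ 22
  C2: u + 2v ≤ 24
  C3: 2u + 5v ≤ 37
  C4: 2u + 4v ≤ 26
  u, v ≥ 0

(0, 0), (5.5, 0), (3, 5), (0, 6.5)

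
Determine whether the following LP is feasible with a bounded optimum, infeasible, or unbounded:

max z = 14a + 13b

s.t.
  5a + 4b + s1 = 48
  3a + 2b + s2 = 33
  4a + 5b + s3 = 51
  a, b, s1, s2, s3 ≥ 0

Feasible with a bounded optimal solution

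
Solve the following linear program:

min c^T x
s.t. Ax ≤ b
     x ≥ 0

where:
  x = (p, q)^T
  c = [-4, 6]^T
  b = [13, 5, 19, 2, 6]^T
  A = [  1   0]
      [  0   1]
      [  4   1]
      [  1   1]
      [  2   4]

Evaluate the objective at each vertex of the feasible region:
  z(0, 0) = 0
  z(2, 0) = -8  ←
  z(1, 1) = 2
  z(0, 1.5) = 9
The minimum is at p = 2, q = 0.

p = 2, q = 0, z = -8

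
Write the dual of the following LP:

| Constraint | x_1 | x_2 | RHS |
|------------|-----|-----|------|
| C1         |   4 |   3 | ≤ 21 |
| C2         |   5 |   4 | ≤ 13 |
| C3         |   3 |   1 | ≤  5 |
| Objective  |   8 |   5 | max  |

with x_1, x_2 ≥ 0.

Primal max cᵀx s.t. Ax ≤ b, x ≥ 0  →  Dual min bᵀy s.t. Aᵀy ≥ c, y ≥ 0.

Minimize: z = 21y1 + 13y2 + 5y3

Subject to:
  4y1 + 5y2 + 3y3 ≥ 8
  3y1 + 4y2 + y3 ≥ 5
  y1, y2, y3 ≥ 0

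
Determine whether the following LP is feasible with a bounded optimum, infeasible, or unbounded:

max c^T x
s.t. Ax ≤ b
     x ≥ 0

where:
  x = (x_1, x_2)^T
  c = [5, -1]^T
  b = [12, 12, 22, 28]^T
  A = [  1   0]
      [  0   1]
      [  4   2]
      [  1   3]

Feasible with a bounded optimal solution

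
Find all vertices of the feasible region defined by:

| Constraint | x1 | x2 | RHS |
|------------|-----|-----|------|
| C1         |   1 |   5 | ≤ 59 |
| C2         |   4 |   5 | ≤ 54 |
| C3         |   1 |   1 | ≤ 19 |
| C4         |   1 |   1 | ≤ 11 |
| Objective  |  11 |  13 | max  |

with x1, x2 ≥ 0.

(0, 0), (11, 0), (1, 10), (0, 10.8)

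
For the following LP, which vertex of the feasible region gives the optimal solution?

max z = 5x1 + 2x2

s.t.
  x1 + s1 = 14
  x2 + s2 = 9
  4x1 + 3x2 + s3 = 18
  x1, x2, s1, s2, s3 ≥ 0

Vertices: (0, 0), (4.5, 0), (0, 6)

Evaluate the objective at each vertex of the feasible region:
  z(0, 0) = 0
  z(4.5, 0) = 22.5  ←
  z(0, 6) = 12
The maximum is at x1 = 4.5, x2 = 0.

(4.5, 0)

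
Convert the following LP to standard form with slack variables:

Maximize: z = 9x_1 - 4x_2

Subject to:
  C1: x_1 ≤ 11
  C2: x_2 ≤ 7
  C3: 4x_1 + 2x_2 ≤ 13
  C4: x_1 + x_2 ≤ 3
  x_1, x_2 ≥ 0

max z = 9x_1 - 4x_2

s.t.
  x_1 + s1 = 11
  x_2 + s2 = 7
  4x_1 + 2x_2 + s3 = 13
  x_1 + x_2 + s4 = 3
  x_1, x_2, s1, s2, s3, s4 ≥ 0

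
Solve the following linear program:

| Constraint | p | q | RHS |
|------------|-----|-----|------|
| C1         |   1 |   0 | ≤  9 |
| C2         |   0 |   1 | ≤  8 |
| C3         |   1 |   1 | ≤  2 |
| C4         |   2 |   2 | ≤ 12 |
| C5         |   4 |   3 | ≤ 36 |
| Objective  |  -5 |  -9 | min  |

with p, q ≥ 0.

Evaluate the objective at each vertex of the feasible region:
  z(0, 0) = 0
  z(2, 0) = -10
  z(0, 2) = -18  ←
The minimum is at p = 0, q = 2.

p = 0, q = 2, z = -18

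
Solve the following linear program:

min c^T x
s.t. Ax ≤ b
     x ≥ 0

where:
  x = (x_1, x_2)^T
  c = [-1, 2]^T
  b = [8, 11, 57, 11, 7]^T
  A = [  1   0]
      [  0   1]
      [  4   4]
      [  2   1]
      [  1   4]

Evaluate the objective at each vertex of the feasible region:
  z(0, 0) = 0
  z(5.5, 0) = -5.5  ←
  z(5.286, 0.4286) = -4.429
  z(0, 1.75) = 3.5
The minimum is at x_1 = 5.5, x_2 = 0.

x_1 = 5.5, x_2 = 0, z = -5.5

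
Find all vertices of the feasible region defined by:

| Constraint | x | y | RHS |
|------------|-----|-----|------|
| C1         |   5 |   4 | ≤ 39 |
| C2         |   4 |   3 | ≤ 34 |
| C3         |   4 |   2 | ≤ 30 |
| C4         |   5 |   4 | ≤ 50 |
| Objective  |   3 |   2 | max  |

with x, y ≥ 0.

(0, 0), (7.5, 0), (7, 1), (0, 9.75)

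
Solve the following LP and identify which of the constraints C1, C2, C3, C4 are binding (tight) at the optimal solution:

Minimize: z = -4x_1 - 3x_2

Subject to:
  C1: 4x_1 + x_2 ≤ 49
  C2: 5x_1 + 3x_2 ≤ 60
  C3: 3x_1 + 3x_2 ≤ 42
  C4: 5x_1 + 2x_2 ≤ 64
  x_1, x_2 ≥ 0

At x_1 = 9, x_2 = 5, compute slack b - a·x for each constraint:
  C1: 49 − 41 = 8  (slack)
  C2: 60 − 60 = 0  (binding)
  C3: 42 − 42 = 0  (binding)
  C4: 64 − 55 = 9  (slack)

Optimal: x_1 = 9, x_2 = 5
Binding: C2, C3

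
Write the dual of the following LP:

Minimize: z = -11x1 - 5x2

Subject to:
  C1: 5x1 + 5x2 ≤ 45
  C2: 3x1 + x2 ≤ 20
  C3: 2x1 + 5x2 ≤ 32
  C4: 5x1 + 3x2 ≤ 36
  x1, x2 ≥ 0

Primal min cᵀx s.t. Ax ≤ b, x ≥ 0  →  Dual max −bᵀy s.t. Aᵀy ≥ −c, y ≥ 0.

Maximize: z = -45y1 - 20y2 - 32y3 - 36y4

Subject to:
  5y1 + 3y2 + 2y3 + 5y4 ≥ 11
  5y1 + y2 + 5y3 + 3y4 ≥ 5
  y1, y2, y3, y4 ≥ 0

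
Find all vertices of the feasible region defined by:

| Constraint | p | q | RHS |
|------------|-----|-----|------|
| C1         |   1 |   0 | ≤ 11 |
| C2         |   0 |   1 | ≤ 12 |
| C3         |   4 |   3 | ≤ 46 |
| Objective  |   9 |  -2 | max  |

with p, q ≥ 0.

(0, 0), (11, 0), (11, 0.6667), (2.5, 12), (0, 12)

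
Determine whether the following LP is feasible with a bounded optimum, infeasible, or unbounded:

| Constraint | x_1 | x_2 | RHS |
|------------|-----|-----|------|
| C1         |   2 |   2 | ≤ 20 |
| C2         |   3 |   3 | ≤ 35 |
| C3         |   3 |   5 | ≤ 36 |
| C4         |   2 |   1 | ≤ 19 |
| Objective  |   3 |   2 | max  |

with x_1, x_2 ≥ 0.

Feasible with a bounded optimal solution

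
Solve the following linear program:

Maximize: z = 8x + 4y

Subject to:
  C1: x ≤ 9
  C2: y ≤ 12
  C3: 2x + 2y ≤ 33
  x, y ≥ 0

Evaluate the objective at each vertex of the feasible region:
  z(0, 0) = 0
  z(9, 0) = 72
  z(9, 7.5) = 102  ←
  z(4.5, 12) = 84
  z(0, 12) = 48
The maximum is at x = 9, y = 7.5.

x = 9, y = 7.5, z = 102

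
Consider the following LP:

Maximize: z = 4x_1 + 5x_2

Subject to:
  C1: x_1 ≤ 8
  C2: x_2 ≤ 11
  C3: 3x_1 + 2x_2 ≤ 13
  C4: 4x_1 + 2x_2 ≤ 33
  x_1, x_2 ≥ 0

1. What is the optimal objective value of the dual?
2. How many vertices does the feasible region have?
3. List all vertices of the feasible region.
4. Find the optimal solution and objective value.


1. 32.5
2. 3
3. (0, 0), (4.333, 0), (0, 6.5)
4. x_1 = 0, x_2 = 6.5, z = 32.5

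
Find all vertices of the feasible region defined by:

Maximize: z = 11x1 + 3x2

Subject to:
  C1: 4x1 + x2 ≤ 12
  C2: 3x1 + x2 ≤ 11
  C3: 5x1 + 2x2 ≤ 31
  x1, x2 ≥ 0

(0, 0), (3, 0), (1, 8), (0, 11)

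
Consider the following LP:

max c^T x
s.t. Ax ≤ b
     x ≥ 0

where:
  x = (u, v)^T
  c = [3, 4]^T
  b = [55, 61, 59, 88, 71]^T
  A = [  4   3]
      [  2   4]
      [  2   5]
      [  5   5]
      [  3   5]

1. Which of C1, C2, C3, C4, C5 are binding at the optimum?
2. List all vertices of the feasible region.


1. C1, C3
2. (0, 0), (13.75, 0), (7, 9), (0, 11.8)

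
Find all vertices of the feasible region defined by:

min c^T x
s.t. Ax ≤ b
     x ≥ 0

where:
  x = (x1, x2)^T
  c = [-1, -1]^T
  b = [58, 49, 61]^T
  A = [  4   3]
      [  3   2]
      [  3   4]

(0, 0), (14.5, 0), (7, 10), (0, 15.25)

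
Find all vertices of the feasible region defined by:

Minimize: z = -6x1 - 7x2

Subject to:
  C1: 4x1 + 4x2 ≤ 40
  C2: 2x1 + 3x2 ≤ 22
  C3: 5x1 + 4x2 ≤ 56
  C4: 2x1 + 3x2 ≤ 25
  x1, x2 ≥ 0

(0, 0), (10, 0), (8, 2), (0, 7.333)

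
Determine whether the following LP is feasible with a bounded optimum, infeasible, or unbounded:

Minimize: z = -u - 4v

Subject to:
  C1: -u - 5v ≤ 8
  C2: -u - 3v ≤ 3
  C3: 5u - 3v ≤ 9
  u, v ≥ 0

Unbounded (objective can decrease without bound)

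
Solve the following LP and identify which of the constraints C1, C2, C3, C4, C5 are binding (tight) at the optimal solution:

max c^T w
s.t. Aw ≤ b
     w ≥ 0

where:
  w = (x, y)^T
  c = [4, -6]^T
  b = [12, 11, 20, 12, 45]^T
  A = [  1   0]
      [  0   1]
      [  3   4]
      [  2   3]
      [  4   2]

At x = 6, y = 0, compute slack b - a·x for each constraint:
  C1: 12 − 6 = 6  (slack)
  C2: 11 − 0 = 11  (slack)
  C3: 20 − 18 = 2  (slack)
  C4: 12 − 12 = 0  (binding)
  C5: 45 − 24 = 21  (slack)

Optimal: x = 6, y = 0
Binding: C4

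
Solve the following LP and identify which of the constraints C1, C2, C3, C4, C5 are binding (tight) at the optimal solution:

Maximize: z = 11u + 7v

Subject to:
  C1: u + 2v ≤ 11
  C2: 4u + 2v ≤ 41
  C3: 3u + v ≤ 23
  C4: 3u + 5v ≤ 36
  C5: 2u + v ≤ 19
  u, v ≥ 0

At u = 7, v = 2, compute slack b - a·x for each constraint:
  C1: 11 − 11 = 0  (binding)
  C2: 41 − 32 = 9  (slack)
  C3: 23 − 23 = 0  (binding)
  C4: 36 − 31 = 5  (slack)
  C5: 19 − 16 = 3  (slack)

Optimal: u = 7, v = 2
Binding: C1, C3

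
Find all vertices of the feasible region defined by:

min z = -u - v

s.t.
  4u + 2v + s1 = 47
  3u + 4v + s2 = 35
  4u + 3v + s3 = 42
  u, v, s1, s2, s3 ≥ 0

(0, 0), (10.5, 0), (9, 2), (0, 8.75)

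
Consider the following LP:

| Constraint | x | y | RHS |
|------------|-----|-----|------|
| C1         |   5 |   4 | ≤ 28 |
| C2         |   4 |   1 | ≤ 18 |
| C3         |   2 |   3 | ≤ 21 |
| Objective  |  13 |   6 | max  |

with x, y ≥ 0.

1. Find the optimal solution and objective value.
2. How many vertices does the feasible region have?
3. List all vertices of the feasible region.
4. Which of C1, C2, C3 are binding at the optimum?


1. x = 4, y = 2, z = 64
2. 4
3. (0, 0), (4.5, 0), (4, 2), (0, 7)
4. C1, C2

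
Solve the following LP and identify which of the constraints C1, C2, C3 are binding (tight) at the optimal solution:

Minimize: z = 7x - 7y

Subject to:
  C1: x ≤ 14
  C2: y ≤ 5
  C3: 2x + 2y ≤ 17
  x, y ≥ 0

At x = 0, y = 5, compute slack b - a·x for each constraint:
  C1: 14 − 0 = 14  (slack)
  C2: 5 − 5 = 0  (binding)
  C3: 17 − 10 = 7  (slack)

Optimal: x = 0, y = 5
Binding: C2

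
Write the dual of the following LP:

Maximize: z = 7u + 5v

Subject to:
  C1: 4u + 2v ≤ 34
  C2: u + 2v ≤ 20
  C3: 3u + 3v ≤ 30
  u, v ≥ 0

Primal max cᵀx s.t. Ax ≤ b, x ≥ 0  →  Dual min bᵀy s.t. Aᵀy ≥ c, y ≥ 0.

Minimize: z = 34y1 + 20y2 + 30y3

Subject to:
  4y1 + y2 + 3y3 ≥ 7
  2y1 + 2y2 + 3y3 ≥ 5
  y1, y2, y3 ≥ 0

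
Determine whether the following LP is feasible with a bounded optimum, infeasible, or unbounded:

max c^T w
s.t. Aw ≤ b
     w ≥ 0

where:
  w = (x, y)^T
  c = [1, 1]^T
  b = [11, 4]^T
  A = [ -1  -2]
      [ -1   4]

Unbounded (objective can increase without bound)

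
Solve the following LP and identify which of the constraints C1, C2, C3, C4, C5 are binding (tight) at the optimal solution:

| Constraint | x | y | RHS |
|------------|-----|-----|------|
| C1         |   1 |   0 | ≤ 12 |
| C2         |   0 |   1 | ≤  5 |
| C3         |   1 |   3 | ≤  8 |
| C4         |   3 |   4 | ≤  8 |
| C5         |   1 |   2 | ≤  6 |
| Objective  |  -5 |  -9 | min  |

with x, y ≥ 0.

At x = 0, y = 2, compute slack b - a·x for each constraint:
  C1: 12 − 0 = 12  (slack)
  C2: 5 − 2 = 3  (slack)
  C3: 8 − 6 = 2  (slack)
  C4: 8 − 8 = 0  (binding)
  C5: 6 − 4 = 2  (slack)

Optimal: x = 0, y = 2
Binding: C4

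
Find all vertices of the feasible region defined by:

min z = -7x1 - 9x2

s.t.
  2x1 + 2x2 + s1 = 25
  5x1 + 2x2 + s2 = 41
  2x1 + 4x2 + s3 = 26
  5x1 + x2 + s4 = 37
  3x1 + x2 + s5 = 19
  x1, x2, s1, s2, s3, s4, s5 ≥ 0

(0, 0), (6.333, 0), (5, 4), (0, 6.5)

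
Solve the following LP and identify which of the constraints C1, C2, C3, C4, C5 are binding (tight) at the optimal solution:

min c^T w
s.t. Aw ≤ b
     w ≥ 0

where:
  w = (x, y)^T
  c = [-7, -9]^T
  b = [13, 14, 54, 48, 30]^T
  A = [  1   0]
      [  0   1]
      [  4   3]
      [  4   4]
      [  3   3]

At x = 0, y = 10, compute slack b - a·x for each constraint:
  C1: 13 − 0 = 13  (slack)
  C2: 14 − 10 = 4  (slack)
  C3: 54 − 30 = 24  (slack)
  C4: 48 − 40 = 8  (slack)
  C5: 30 − 30 = 0  (binding)

Optimal: x = 0, y = 10
Binding: C5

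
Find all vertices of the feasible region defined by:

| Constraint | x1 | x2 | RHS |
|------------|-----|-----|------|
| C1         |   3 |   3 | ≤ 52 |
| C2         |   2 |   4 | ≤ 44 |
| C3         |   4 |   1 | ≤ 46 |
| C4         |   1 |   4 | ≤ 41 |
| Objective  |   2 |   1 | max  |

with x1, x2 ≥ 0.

(0, 0), (11.5, 0), (10, 6), (3, 9.5), (0, 10.25)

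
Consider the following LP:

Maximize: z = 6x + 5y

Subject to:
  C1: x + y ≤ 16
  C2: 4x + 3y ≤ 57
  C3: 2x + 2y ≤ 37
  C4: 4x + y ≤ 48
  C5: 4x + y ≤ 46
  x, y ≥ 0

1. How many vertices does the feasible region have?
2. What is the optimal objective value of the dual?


1. 5
2. 89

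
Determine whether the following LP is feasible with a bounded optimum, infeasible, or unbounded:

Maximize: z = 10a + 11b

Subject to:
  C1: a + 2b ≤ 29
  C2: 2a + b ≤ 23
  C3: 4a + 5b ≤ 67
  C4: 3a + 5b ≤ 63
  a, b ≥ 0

Feasible with a bounded optimal solution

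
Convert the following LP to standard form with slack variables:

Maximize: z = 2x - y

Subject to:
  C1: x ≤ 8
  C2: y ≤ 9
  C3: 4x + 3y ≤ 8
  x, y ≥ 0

max z = 2x - y

s.t.
  x + s1 = 8
  y + s2 = 9
  4x + 3y + s3 = 8
  x, y, s1, s2, s3 ≥ 0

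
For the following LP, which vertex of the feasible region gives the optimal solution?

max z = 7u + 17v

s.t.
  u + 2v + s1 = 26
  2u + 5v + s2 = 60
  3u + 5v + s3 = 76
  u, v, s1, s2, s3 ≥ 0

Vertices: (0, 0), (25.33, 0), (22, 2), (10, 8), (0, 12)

Evaluate the objective at each vertex of the feasible region:
  z(0, 0) = 0
  z(25.33, 0) = 177.3
  z(22, 2) = 188
  z(10, 8) = 206  ←
  z(0, 12) = 204
The maximum is at u = 10, v = 8.

(10, 8)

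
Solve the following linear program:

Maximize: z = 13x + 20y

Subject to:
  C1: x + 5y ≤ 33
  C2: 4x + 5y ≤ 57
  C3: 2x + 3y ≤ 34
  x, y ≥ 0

Evaluate the objective at each vertex of the feasible region:
  z(0, 0) = 0
  z(14.25, 0) = 185.2
  z(8, 5) = 204  ←
  z(0, 6.6) = 132
The maximum is at x = 8, y = 5.

x = 8, y = 5, z = 204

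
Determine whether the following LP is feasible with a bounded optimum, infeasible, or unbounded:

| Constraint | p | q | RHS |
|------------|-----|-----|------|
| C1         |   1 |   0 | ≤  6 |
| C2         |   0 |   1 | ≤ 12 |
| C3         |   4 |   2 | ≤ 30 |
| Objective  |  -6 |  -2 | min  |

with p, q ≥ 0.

Feasible with a bounded optimal solution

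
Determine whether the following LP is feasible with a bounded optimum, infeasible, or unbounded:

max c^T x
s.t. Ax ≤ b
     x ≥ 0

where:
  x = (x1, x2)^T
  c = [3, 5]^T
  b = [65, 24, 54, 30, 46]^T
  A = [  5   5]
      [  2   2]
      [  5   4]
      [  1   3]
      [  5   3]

Feasible with a bounded optimal solution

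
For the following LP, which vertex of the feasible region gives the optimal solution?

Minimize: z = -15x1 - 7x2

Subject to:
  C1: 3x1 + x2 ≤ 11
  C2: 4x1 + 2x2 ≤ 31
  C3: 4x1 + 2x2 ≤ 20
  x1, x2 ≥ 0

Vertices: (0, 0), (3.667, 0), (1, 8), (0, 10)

Evaluate the objective at each vertex of the feasible region:
  z(0, 0) = 0
  z(3.667, 0) = -55
  z(1, 8) = -71  ←
  z(0, 10) = -70
The minimum is at x1 = 1, x2 = 8.

(1, 8)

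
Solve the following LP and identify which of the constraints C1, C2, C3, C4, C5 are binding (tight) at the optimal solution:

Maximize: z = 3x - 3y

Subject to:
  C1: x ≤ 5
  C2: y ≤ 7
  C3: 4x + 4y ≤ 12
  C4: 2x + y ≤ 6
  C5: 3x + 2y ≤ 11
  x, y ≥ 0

At x = 3, y = 0, compute slack b - a·x for each constraint:
  C1: 5 − 3 = 2  (slack)
  C2: 7 − 0 = 7  (slack)
  C3: 12 − 12 = 0  (binding)
  C4: 6 − 6 = 0  (binding)
  C5: 11 − 9 = 2  (slack)

Optimal: x = 3, y = 0
Binding: C3, C4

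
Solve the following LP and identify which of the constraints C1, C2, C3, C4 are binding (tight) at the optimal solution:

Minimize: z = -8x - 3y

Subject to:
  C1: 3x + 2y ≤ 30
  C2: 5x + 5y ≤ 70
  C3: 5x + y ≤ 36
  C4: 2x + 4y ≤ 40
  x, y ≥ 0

At x = 6, y = 6, compute slack b - a·x for each constraint:
  C1: 30 − 30 = 0  (binding)
  C2: 70 − 60 = 10  (slack)
  C3: 36 − 36 = 0  (binding)
  C4: 40 − 36 = 4  (slack)

Optimal: x = 6, y = 6
Binding: C1, C3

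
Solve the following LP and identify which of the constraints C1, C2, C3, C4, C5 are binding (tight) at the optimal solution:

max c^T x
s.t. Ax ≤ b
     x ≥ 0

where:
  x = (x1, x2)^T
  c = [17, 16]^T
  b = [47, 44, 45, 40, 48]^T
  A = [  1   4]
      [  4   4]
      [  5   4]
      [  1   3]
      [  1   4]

At x1 = 1, x2 = 10, compute slack b - a·x for each constraint:
  C1: 47 − 41 = 6  (slack)
  C2: 44 − 44 = 0  (binding)
  C3: 45 − 45 = 0  (binding)
  C4: 40 − 31 = 9  (slack)
  C5: 48 − 41 = 7  (slack)

Optimal: x1 = 1, x2 = 10
Binding: C2, C3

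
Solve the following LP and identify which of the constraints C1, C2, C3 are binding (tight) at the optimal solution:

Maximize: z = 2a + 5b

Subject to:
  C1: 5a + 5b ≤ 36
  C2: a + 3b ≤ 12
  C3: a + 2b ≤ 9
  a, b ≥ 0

At a = 3, b = 3, compute slack b - a·x for each constraint:
  C1: 36 − 30 = 6  (slack)
  C2: 12 − 12 = 0  (binding)
  C3: 9 − 9 = 0  (binding)

Optimal: a = 3, b = 3
Binding: C2, C3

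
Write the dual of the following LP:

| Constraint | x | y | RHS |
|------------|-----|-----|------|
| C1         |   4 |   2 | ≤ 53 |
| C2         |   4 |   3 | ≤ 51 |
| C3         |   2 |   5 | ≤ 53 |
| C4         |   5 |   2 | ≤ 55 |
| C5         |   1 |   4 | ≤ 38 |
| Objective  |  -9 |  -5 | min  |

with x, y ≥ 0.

Primal min cᵀx s.t. Ax ≤ b, x ≥ 0  →  Dual max −bᵀy s.t. Aᵀy ≥ −c, y ≥ 0.

Maximize: z = -53y1 - 51y2 - 53y3 - 55y4 - 38y5

Subject to:
  4y1 + 4y2 + 2y3 + 5y4 + y5 ≥ 9
  2y1 + 3y2 + 5y3 + 2y4 + 4y5 ≥ 5
  y1, y2, y3, y4, y5 ≥ 0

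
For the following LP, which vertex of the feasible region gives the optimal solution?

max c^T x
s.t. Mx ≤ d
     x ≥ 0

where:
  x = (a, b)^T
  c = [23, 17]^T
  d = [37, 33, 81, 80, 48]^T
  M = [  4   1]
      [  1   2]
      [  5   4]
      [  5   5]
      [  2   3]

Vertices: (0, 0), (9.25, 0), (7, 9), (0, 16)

Evaluate the objective at each vertex of the feasible region:
  z(0, 0) = 0
  z(9.25, 0) = 212.8
  z(7, 9) = 314  ←
  z(0, 16) = 272
The maximum is at a = 7, b = 9.

(7, 9)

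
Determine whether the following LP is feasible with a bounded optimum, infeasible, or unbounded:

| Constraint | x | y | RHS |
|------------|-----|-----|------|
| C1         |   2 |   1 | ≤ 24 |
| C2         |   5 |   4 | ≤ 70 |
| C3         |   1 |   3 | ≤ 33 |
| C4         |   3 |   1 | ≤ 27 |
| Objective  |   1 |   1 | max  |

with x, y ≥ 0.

Feasible with a bounded optimal solution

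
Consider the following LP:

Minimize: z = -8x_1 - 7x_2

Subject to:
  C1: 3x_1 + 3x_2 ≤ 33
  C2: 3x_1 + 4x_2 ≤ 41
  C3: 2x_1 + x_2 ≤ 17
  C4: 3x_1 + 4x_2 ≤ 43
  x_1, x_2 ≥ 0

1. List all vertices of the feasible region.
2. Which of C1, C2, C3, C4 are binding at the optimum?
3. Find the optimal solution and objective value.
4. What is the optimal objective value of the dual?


1. (0, 0), (8.5, 0), (6, 5), (3, 8), (0, 10.25)
2. C1, C3
3. x_1 = 6, x_2 = 5, z = -83
4. -83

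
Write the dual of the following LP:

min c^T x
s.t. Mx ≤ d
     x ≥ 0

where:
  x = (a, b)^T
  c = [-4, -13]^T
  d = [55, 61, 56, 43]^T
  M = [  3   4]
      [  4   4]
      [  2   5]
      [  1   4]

Primal min cᵀx s.t. Ax ≤ b, x ≥ 0  →  Dual max −bᵀy s.t. Aᵀy ≥ −c, y ≥ 0.

Maximize: z = -55y1 - 61y2 - 56y3 - 43y4

Subject to:
  3y1 + 4y2 + 2y3 + y4 ≥ 4
  4y1 + 4y2 + 5y3 + 4y4 ≥ 13
  y1, y2, y3, y4 ≥ 0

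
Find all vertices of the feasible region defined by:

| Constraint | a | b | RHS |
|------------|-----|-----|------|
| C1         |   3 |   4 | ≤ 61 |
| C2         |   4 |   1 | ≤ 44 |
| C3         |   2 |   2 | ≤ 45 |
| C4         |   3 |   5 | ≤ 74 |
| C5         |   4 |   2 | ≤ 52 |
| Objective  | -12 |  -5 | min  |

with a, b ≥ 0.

(0, 0), (11, 0), (9, 8), (8.6, 8.8), (3, 13), (0, 14.8)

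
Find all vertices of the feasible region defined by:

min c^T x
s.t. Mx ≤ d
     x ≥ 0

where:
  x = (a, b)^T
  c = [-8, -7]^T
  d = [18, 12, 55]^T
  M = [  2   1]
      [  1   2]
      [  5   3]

(0, 0), (9, 0), (8, 2), (0, 6)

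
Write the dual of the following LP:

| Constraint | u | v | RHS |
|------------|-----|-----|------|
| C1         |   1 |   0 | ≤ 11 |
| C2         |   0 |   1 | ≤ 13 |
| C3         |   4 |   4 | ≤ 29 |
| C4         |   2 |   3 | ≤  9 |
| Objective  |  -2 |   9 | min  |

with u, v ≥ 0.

Primal min cᵀx s.t. Ax ≤ b, x ≥ 0  →  Dual max −bᵀy s.t. Aᵀy ≥ −c, y ≥ 0.

Maximize: z = -11y1 - 13y2 - 29y3 - 9y4

Subject to:
  y1 + 4y3 + 2y4 ≥ 2
  y2 + 4y3 + 3y4 ≥ -9
  y1, y2, y3, y4 ≥ 0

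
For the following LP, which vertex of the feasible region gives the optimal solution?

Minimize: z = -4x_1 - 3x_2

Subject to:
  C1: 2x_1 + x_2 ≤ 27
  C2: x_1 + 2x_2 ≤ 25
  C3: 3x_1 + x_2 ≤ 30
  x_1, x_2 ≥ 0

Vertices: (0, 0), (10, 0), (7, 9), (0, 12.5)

Evaluate the objective at each vertex of the feasible region:
  z(0, 0) = 0
  z(10, 0) = -40
  z(7, 9) = -55  ←
  z(0, 12.5) = -37.5
The minimum is at x_1 = 7, x_2 = 9.

(7, 9)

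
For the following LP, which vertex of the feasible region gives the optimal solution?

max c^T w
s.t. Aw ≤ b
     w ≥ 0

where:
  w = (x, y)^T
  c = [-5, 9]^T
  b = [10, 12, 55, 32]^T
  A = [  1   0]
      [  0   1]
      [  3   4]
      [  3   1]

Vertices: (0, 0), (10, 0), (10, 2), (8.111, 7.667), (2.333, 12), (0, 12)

Evaluate the objective at each vertex of the feasible region:
  z(0, 0) = 0
  z(10, 0) = -50
  z(10, 2) = -32
  z(8.111, 7.667) = 28.44
  z(2.333, 12) = 96.33
  z(0, 12) = 108  ←
The maximum is at x = 0, y = 12.

(0, 12)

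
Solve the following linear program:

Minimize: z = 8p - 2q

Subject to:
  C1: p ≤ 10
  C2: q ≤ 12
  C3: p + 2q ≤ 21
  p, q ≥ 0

Evaluate the objective at each vertex of the feasible region:
  z(0, 0) = 0
  z(10, 0) = 80
  z(10, 5.5) = 69
  z(0, 10.5) = -21  ←
The minimum is at p = 0, q = 10.5.

p = 0, q = 10.5, z = -21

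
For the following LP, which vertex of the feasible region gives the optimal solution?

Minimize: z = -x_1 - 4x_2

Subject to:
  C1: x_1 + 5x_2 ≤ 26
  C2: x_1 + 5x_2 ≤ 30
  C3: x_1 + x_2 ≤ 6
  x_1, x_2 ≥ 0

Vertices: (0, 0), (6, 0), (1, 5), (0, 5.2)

Evaluate the objective at each vertex of the feasible region:
  z(0, 0) = 0
  z(6, 0) = -6
  z(1, 5) = -21  ←
  z(0, 5.2) = -20.8
The minimum is at x_1 = 1, x_2 = 5.

(1, 5)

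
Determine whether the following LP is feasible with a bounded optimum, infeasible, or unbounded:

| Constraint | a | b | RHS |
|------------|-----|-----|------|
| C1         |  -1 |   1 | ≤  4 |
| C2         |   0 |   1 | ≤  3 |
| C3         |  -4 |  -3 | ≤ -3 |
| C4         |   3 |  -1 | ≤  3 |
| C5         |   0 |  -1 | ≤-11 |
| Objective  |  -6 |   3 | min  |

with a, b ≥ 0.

Infeasible (no feasible solution exists)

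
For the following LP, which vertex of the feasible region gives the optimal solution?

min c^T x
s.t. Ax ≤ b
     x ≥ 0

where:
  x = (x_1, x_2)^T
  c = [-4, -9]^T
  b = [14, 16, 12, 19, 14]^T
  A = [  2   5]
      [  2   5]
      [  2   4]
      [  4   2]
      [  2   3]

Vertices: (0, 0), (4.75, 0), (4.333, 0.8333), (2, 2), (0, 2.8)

Evaluate the objective at each vertex of the feasible region:
  z(0, 0) = 0
  z(4.75, 0) = -19
  z(4.333, 0.8333) = -24.83
  z(2, 2) = -26  ←
  z(0, 2.8) = -25.2
The minimum is at x_1 = 2, x_2 = 2.

(2, 2)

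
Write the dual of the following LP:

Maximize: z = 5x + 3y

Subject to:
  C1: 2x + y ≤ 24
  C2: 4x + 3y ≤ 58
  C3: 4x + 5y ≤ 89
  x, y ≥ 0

Primal max cᵀx s.t. Ax ≤ b, x ≥ 0  →  Dual min bᵀy s.t. Aᵀy ≥ c, y ≥ 0.

Minimize: z = 24y1 + 58y2 + 89y3

Subject to:
  2y1 + 4y2 + 4y3 ≥ 5
  y1 + 3y2 + 5y3 ≥ 3
  y1, y2, y3 ≥ 0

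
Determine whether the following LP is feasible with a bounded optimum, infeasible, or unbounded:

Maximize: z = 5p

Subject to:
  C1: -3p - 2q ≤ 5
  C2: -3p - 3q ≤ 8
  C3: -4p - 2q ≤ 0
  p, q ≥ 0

Unbounded (objective can increase without bound)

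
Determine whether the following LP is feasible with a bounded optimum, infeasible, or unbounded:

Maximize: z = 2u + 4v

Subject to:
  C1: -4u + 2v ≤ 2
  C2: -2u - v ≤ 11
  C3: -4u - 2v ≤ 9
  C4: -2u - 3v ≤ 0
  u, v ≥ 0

Unbounded (objective can increase without bound)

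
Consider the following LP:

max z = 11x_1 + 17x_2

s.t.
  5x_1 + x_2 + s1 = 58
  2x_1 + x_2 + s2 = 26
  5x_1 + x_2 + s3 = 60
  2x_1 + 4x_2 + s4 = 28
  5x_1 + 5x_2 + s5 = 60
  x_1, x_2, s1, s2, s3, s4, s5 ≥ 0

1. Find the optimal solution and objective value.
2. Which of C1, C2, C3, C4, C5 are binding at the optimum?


1. x_1 = 10, x_2 = 2, z = 144
2. C4, C5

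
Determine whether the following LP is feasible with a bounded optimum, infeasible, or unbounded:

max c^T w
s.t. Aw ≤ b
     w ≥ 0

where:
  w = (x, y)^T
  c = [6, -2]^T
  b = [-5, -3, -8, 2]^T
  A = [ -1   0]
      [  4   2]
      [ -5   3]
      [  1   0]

Infeasible (no feasible solution exists)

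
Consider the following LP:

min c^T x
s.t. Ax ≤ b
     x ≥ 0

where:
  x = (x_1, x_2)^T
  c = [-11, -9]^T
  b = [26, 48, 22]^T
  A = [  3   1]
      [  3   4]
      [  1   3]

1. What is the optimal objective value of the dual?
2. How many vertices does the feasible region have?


1. -122
2. 4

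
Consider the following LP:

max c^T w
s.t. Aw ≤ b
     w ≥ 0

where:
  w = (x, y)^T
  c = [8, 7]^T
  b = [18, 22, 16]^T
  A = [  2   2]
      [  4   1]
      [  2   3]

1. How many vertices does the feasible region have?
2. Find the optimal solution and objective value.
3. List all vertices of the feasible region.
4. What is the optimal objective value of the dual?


1. 4
2. x = 5, y = 2, z = 54
3. (0, 0), (5.5, 0), (5, 2), (0, 5.333)
4. 54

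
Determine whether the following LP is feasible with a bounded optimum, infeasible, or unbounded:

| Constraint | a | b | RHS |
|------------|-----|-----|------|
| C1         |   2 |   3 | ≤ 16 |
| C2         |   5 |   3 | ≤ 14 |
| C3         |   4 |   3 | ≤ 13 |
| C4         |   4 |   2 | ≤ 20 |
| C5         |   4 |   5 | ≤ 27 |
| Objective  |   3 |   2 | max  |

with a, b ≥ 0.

Feasible with a bounded optimal solution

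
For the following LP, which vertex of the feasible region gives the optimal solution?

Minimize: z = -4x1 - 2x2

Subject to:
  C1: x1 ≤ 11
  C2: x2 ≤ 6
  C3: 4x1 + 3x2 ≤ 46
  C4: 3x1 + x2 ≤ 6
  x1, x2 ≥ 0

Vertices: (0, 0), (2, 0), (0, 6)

Evaluate the objective at each vertex of the feasible region:
  z(0, 0) = 0
  z(2, 0) = -8
  z(0, 6) = -12  ←
The minimum is at x1 = 0, x2 = 6.

(0, 6)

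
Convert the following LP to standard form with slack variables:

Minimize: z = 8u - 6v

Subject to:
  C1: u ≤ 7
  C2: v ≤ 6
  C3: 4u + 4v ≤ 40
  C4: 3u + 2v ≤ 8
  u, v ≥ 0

min z = 8u - 6v

s.t.
  u + s1 = 7
  v + s2 = 6
  4u + 4v + s3 = 40
  3u + 2v + s4 = 8
  u, v, s1, s2, s3, s4 ≥ 0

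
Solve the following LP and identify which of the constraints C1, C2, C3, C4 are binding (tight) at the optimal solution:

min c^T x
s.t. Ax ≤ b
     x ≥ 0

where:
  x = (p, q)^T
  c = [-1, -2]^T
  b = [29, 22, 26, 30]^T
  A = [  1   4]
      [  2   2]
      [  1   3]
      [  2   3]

At p = 5, q = 6, compute slack b - a·x for each constraint:
  C1: 29 − 29 = 0  (binding)
  C2: 22 − 22 = 0  (binding)
  C3: 26 − 23 = 3  (slack)
  C4: 30 − 28 = 2  (slack)

Optimal: p = 5, q = 6
Binding: C1, C2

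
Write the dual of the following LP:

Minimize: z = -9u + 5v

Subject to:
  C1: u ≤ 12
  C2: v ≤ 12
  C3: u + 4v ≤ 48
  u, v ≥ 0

Primal min cᵀx s.t. Ax ≤ b, x ≥ 0  →  Dual max −bᵀy s.t. Aᵀy ≥ −c, y ≥ 0.

Maximize: z = -12y1 - 12y2 - 48y3

Subject to:
  y1 + y3 ≥ 9
  y2 + 4y3 ≥ -5
  y1, y2, y3 ≥ 0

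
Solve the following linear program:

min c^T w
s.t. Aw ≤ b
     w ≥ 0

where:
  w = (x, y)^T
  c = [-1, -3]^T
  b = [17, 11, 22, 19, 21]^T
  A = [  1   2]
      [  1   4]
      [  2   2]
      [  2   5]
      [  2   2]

Evaluate the objective at each vertex of the feasible region:
  z(0, 0) = 0
  z(9.5, 0) = -9.5
  z(7, 1) = -10  ←
  z(0, 2.75) = -8.25
The minimum is at x = 7, y = 1.

x = 7, y = 1, z = -10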